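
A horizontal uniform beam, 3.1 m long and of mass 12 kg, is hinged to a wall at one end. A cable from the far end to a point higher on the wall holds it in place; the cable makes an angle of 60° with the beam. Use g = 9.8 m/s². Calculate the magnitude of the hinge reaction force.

Take torques about the hinge: T sin 60° · 3.1 = 12×9.8×1.55 = 182.28 N·m.
So T = 182.28 / (0.8660 × 3.1) = 67.896 N.
ΣF_x = 0: H_x = T cos 60° = 33.948 N.
ΣF_y = 0: H_y = (12×9.8) − T sin 60° = 117.6 − 58.8 = 58.8 N.
|H| = √(H_x² + H_y²) = √((33.948)² + (58.8)²) = 67.896 N.

|H| ≈ 67.9 N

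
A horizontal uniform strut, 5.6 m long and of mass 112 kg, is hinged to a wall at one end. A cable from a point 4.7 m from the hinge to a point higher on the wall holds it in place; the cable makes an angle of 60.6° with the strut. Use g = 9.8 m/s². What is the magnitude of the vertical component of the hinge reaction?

Take torques about the hinge: T sin 60.6° · 4.7 = 112×9.8×2.8 = 3073.3 N·m.
So T = 3073.3 / (0.8712 × 4.7) = 750.55 N.
ΣF_y = 0: H_y = (112×9.8) − T sin 60.6° = 1097.6 − 653.89 = 443.71 N.

|H_y| ≈ 444 N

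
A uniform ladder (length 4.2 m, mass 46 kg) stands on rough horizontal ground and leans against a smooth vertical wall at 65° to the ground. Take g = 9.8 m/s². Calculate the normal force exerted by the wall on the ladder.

N_wall ≈ 105 N

Torques about the foot: N_wall · 4.2 sin 65° = 46×9.8×2.1 cos 65° → N_wall = 105.11 N.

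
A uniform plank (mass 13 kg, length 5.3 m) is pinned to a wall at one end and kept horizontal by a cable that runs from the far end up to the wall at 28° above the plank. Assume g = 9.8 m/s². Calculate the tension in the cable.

Take torques about the hinge: T sin 28° · 5.3 = 13×9.8×2.65 = 337.61 N·m.
So T = 337.61 / (0.4695 × 5.3) = 135.68 N.

T ≈ 136 N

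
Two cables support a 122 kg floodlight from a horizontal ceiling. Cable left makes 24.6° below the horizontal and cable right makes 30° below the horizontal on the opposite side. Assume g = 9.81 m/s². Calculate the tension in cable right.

T_right ≈ 1330 N

Weight W = 122 × 9.81 = 1197 N acts straight down.
Horizontal: T_left cos 24.6° = T_right cos 30°  →  T_left = 0.9525 T_right.
Vertical: T_left sin 24.6° + T_right sin 30° = 1197.
Substituting the horizontal relation into the vertical equation gives 0.8965 T_right = 1197, so T_right = 1335 N.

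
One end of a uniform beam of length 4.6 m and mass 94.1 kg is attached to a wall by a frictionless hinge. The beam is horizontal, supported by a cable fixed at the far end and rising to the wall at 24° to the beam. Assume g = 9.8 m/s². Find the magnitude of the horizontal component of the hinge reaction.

Take torques about the hinge: T sin 24° · 4.6 = 94.1×9.8×2.3 = 2121 N·m.
So T = 2121 / (0.4067 × 4.6) = 1133.6 N.
ΣF_x = 0: H_x = T cos 24° = 1035.6 N.

H_x ≈ 1040 N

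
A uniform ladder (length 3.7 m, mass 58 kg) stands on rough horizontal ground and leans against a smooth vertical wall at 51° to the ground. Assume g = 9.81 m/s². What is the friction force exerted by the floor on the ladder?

f ≈ 230 N

Torques about the foot: N_wall · 3.7 sin 51° = 58×9.81×1.85 cos 51° → N_wall = 230.38 N.
ΣF_x = 0: f_floor = N_wall = 230.38 N.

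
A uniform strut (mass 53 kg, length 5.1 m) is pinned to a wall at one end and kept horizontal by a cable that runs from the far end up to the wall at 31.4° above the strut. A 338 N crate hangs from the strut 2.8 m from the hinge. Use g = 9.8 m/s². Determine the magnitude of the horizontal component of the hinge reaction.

Take torques about the hinge: T sin 31.4° · 5.1 = 53×9.8×2.55 + 338×2.8 = 2270.9 N·m.
So T = 2270.9 / (0.5210 × 5.1) = 854.63 N.
ΣF_x = 0: H_x = T cos 31.4° = 729.47 N.

H_x ≈ 729 N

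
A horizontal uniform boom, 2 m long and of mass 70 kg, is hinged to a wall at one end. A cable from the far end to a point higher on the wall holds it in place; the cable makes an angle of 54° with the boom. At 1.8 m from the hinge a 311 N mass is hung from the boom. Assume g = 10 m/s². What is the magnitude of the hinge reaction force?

Take torques about the hinge: T sin 54° · 2 = 70×10×1 + 311×1.8 = 1259.8 N·m.
So T = 1259.8 / (0.8090 × 2) = 778.6 N.
ΣF_x = 0: H_x = T cos 54° = 457.65 N.
ΣF_y = 0: H_y = (70×10 + 311) − T sin 54° = 1011 − 629.9 = 381.1 N.
|H| = √(H_x² + H_y²) = √((457.65)² + (381.1)²) = 595.55 N.

|H| ≈ 596 N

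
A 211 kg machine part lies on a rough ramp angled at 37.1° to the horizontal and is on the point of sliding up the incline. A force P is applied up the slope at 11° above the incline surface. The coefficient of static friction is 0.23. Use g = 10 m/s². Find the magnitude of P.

P ≈ 1620 N

On the verge of sliding up the incline, friction equals μN and acts down the slope.
Perpendicular: N + P sin 11° = W cos 37.1° = 1683 N.
Along incline: P cos 11° = W sin 37.1° + μN  with W sin 37.1° = 1273 N.
Solving the pair for P and N: P = 1619 N, N = 1374 N (and f = μN = 316 N).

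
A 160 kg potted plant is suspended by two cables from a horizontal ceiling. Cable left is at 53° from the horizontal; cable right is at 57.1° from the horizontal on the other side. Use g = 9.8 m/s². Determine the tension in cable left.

T_left ≈ 907 N

Weight W = 160 × 9.8 = 1568 N acts straight down.
Horizontal: T_left cos 53° = T_right cos 57.1°  →  T_right = 1.108 T_left.
Vertical: T_left sin 53° + T_right sin 57.1° = 1568.
Substituting the horizontal relation into the vertical equation gives 1.729 T_left = 1568, so T_left = 906.9 N.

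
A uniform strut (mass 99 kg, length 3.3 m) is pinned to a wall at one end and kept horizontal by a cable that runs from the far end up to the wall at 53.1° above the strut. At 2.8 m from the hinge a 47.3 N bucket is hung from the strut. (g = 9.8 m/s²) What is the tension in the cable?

Take torques about the hinge: T sin 53.1° · 3.3 = 99×9.8×1.65 + 47.3×2.8 = 1733.3 N·m.
So T = 1733.3 / (0.7997 × 3.3) = 656.8 N.

T ≈ 657 N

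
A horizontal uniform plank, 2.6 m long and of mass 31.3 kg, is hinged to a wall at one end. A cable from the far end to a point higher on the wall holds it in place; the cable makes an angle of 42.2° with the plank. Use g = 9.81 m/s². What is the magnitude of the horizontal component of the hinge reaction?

H_x ≈ 169 N

Take torques about the hinge: T sin 42.2° · 2.6 = 31.3×9.81×1.3 = 399.17 N·m.
So T = 399.17 / (0.6717 × 2.6) = 228.56 N.
ΣF_x = 0: H_x = T cos 42.2° = 169.32 N.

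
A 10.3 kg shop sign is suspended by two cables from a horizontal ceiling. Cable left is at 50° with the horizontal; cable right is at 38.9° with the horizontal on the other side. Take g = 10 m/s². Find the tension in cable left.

T_left ≈ 80.2 N

Weight W = 10.3 × 10 = 103 N acts straight down.
Horizontal: T_left cos 50° = T_right cos 38.9°  →  T_right = 0.8259 T_left.
Vertical: T_left sin 50° + T_right sin 38.9° = 103.
Substituting the horizontal relation into the vertical equation gives 1.285 T_left = 103, so T_left = 80.17 N.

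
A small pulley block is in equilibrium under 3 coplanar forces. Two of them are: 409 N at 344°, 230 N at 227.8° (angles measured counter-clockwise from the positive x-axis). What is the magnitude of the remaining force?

Sum the known components: ΣF_x = 238.7 N, ΣF_y = -283.1 N.
For equilibrium the remaining force must supply (−ΣF_x, −ΣF_y) = (-238.7, 283.1) N.
Magnitude = √((-238.7)² + (283.1)²) = 370.3 N; direction = atan2(283.1, -238.7) = 130.1°.

F ≈ 370 N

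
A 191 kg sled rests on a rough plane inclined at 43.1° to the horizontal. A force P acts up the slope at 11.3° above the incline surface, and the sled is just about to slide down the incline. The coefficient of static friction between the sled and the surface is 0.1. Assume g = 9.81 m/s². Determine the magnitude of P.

On the verge of sliding down the incline, friction equals μN and acts up the slope.
Perpendicular: N + P sin 11.3° = W cos 43.1° = 1368 N.
Along incline: P cos 11.3° + μN = W sin 43.1° with W sin 43.1° = 1280 N.
Solving the pair for P and N: P = 1190 N, N = 1135 N (and f = μN = 113.5 N).

P ≈ 1190 N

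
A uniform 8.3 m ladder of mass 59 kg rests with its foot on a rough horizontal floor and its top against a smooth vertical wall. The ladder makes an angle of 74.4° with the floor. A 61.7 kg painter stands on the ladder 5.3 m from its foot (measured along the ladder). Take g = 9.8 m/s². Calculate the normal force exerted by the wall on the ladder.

N_wall ≈ 189 N

Torques about the foot: N_wall · 8.3 sin 74.4° = 59×9.8×4.15 cos 74.4° + 61.7×9.8×5.3 cos 74.4° → N_wall = 188.52 N.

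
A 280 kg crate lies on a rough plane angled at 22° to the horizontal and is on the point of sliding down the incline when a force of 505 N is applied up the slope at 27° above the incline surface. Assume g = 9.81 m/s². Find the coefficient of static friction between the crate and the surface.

μ ≈ 0.250

On the verge of sliding down the incline, friction is at its maximum μN and acts up the slope.
Perpendicular to incline: N = W cos 22° − P sin 27° = 2547 − 229.3 = 2318 N.
Along incline: P cos 27° + μN = W sin 22° → μ = (W sin 22° − P cos 27°) / N = 0.2498.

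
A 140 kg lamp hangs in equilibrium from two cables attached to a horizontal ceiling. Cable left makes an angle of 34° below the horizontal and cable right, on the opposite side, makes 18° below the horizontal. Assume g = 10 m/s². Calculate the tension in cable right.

T_right ≈ 1470 N

Weight W = 140 × 10 = 1400 N acts straight down.
Horizontal: T_left cos 34° = T_right cos 18°  →  T_left = 1.147 T_right.
Vertical: T_left sin 34° + T_right sin 18° = 1400.
Substituting the horizontal relation into the vertical equation gives 0.9505 T_right = 1400, so T_right = 1473 N.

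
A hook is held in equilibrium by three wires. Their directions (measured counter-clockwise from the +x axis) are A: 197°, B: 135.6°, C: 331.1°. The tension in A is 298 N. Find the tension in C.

T_C ≈ 979 N

Resolve: ΣF_x = 298 cos 197° + T_B cos 135.6° + T_C cos 331.1° = 0.
        ΣF_y = 298 sin 197° + T_B sin 135.6° + T_C sin 331.1° = 0.
The known terms sum to (-285, -87.13) N, so -0.7145 T_B + 0.8755 T_C = 285 and 0.6997 T_B − 0.4833 T_C = 87.13.
Solving simultaneously: T_B = 800.8 N, T_C = 979 N.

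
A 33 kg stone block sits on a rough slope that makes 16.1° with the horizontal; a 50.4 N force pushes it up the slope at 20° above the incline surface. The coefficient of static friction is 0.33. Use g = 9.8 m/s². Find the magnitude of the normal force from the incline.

N ≈ 293 N

Axes along / perpendicular to the incline. W sin 16.1° = 89.68 N down-slope; W cos 16.1° = 310.7 N into the surface.
Perpendicular: N = W cos 16.1° − P sin 20° = 310.7 − 17.24 = 293.5 N.
Along incline: P cos 20° + f = W sin 16.1° (friction acts up-slope) → f = 89.68 − 47.36 = 42.32 N.
|f| = 42.32 N ≤ μN = 96.85 N, so the stone block is indeed static.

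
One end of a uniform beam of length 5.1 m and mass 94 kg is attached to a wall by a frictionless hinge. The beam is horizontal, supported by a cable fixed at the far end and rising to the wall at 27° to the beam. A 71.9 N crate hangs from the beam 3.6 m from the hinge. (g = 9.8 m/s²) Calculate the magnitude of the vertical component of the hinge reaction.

|H_y| ≈ 482 N

Take torques about the hinge: T sin 27° · 5.1 = 94×9.8×2.55 + 71.9×3.6 = 2607.9 N·m.
So T = 2607.9 / (0.4540 × 5.1) = 1126.4 N.
ΣF_y = 0: H_y = (94×9.8 + 71.9) − T sin 27° = 993.1 − 511.35 = 481.75 N.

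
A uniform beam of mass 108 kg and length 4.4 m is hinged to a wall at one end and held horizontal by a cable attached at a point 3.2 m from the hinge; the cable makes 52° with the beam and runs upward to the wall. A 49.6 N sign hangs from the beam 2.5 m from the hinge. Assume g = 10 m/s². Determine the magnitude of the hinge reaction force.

Take torques about the hinge: T sin 52° · 3.2 = 108×10×2.2 + 49.6×2.5 = 2500 N·m.
So T = 2500 / (0.7880 × 3.2) = 991.42 N.
ΣF_x = 0: H_x = T cos 52° = 610.38 N.
ΣF_y = 0: H_y = (108×10 + 49.6) − T sin 52° = 1129.6 − 781.25 = 348.35 N.
|H| = √(H_x² + H_y²) = √((610.38)² + (348.35)²) = 702.79 N.

|H| ≈ 703 N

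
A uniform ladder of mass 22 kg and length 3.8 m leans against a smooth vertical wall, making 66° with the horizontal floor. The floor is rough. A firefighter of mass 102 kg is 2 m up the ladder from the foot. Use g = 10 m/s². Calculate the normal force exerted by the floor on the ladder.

N_floor ≈ 1240 N

ΣF_y = 0: N_floor = 22×10 + 102×10 = 1240 N.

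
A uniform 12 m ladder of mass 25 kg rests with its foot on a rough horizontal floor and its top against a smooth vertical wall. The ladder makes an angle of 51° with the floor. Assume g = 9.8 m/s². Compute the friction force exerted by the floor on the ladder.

f ≈ 99.2 N

Torques about the foot: N_wall · 12 sin 51° = 25×9.8×6 cos 51° → N_wall = 99.199 N.
ΣF_x = 0: f_floor = N_wall = 99.199 N.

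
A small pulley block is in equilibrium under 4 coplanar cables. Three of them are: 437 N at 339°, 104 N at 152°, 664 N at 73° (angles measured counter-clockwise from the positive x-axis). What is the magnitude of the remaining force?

Sum the known components: ΣF_x = 510.3 N, ΣF_y = 527.2 N.
For equilibrium the remaining force must supply (−ΣF_x, −ΣF_y) = (-510.3, -527.2) N.
Magnitude = √((-510.3)² + (-527.2)²) = 733.7 N; direction = atan2(-527.2, -510.3) = 225.9°.

F ≈ 734 N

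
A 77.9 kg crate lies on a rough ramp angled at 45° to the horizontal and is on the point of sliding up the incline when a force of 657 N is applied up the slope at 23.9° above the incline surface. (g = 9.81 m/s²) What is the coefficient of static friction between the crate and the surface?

μ ≈ 0.220

On the verge of sliding up the incline, friction is at its maximum μN and acts down the slope.
Perpendicular to incline: N = W cos 45° − P sin 23.9° = 540.4 − 266.2 = 274.2 N.
Along incline: P cos 23.9° − μN = W sin 45° → μ = −(W sin 45° − P cos 23.9°) / N = 0.2199.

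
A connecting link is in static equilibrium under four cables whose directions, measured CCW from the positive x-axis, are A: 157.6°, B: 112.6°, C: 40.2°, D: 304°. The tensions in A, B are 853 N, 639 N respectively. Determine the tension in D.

Resolve: ΣF_x = 853 cos 157.6° + 639 cos 112.6° + T_C cos 40.2° + T_D cos 304° = 0.
        ΣF_y = 853 sin 157.6° + 639 sin 112.6° + T_C sin 40.2° + T_D sin 304° = 0.
The known terms sum to (-1034, 915) N, so 0.7638 T_C + 0.5592 T_D = 1034 and 0.6455 T_C − 0.8290 T_D = -915.
Solving simultaneously: T_C = 347.8 N, T_D = 1374 N.

T_D ≈ 1370 N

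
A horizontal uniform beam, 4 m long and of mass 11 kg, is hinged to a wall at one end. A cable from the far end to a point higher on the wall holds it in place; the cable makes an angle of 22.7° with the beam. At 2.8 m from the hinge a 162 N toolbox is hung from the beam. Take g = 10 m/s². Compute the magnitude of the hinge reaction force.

|H| ≈ 416 N

Take torques about the hinge: T sin 22.7° · 4 = 11×10×2 + 162×2.8 = 673.6 N·m.
So T = 673.6 / (0.3859 × 4) = 436.38 N.
ΣF_x = 0: H_x = T cos 22.7° = 402.57 N.
ΣF_y = 0: H_y = (11×10 + 162) − T sin 22.7° = 272 − 168.4 = 103.6 N.
|H| = √(H_x² + H_y²) = √((402.57)² + (103.6)²) = 415.69 N.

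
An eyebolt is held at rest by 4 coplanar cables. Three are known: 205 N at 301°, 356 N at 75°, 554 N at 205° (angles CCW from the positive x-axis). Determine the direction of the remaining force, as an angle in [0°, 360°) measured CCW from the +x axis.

Sum the known components: ΣF_x = -304.4 N, ΣF_y = -65.98 N.
For equilibrium the remaining force must supply (−ΣF_x, −ΣF_y) = (304.4, 65.98) N.
Magnitude = √((304.4)² + (65.98)²) = 311.4 N; direction = atan2(65.98, 304.4) = 12.2°.

θ ≈ 12.2°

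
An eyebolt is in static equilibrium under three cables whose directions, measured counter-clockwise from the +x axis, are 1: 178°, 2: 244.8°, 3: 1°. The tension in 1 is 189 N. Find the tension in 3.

Resolve: ΣF_x = 189 cos 178° + T_2 cos 244.8° + T_3 cos 1° = 0.
        ΣF_y = 189 sin 178° + T_2 sin 244.8° + T_3 sin 1° = 0.
The known terms sum to (-188.9, 6.596) N, so -0.4258 T_2 + 0.9998 T_3 = 188.9 and -0.9048 T_2 + 0.0175 T_3 = -6.596.
Solving simultaneously: T_2 = 11.02 N, T_3 = 193.6 N.

T_3 ≈ 194 N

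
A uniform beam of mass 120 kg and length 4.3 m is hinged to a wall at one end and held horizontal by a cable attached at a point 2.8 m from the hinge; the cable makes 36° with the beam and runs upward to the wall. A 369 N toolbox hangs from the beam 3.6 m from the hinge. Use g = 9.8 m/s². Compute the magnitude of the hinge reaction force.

Take torques about the hinge: T sin 36° · 2.8 = 120×9.8×2.15 + 369×3.6 = 3856.8 N·m.
So T = 3856.8 / (0.5878 × 2.8) = 2343.4 N.
ΣF_x = 0: H_x = T cos 36° = 1895.9 N.
ΣF_y = 0: H_y = (120×9.8 + 369) − T sin 36° = 1545 − 1377.4 = 167.57 N.
|H| = √(H_x² + H_y²) = √((1895.9)² + (167.57)²) = 1903.3 N.

|H| ≈ 1900 N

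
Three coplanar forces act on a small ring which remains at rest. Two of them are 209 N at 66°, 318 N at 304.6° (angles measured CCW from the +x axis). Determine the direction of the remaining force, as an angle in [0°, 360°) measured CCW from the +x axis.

θ ≈ 165°

Sum the known components: ΣF_x = 265.6 N, ΣF_y = -70.83 N.
For equilibrium the remaining force must supply (−ΣF_x, −ΣF_y) = (-265.6, 70.83) N.
Magnitude = √((-265.6)² + (70.83)²) = 274.9 N; direction = atan2(70.83, -265.6) = 165.1°.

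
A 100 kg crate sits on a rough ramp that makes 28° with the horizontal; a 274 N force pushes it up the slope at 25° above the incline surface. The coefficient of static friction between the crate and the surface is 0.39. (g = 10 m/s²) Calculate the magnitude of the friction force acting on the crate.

f ≈ 221 N

Axes along / perpendicular to the incline. W sin 28° = 469.5 N down-slope; W cos 28° = 882.9 N into the surface.
Perpendicular: N = W cos 28° − P sin 25° = 882.9 − 115.8 = 767.2 N.
Along incline: P cos 25° + f = W sin 28° (friction acts up-slope) → f = 469.5 − 248.3 = 221.1 N.
|f| = 221.1 N ≤ μN = 299.2 N, so the crate is indeed static.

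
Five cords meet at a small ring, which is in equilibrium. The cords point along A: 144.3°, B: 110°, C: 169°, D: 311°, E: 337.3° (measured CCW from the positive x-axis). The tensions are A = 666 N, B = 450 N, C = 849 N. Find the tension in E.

T_E ≈ 1160 N

Resolve: ΣF_x = 666 cos 144.3° + 450 cos 110° + 849 cos 169° + T_D cos 311° + T_E cos 337.3° = 0.
        ΣF_y = 666 sin 144.3° + 450 sin 110° + 849 sin 169° + T_D sin 311° + T_E sin 337.3° = 0.
The known terms sum to (-1528, 973.5) N, so 0.6561 T_D + 0.9225 T_E = 1528 and -0.7547 T_D − 0.3859 T_E = -973.5.
Solving simultaneously: T_D = 696 N, T_E = 1162 N.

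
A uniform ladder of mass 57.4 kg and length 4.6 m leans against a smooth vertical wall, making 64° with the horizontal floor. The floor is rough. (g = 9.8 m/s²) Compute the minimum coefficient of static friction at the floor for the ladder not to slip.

ΣF_y = 0: N_floor = 57.4×9.8 = 562.52 N.
Torques about the foot: N_wall · 4.6 sin 64° = 57.4×9.8×2.3 cos 64° → N_wall = 137.18 N.
ΣF_x = 0: f_floor = N_wall = 137.18 N.
μ_min = f_floor / N_floor = 137.18 / 562.52 = 0.2439.

μ_min ≈ 0.244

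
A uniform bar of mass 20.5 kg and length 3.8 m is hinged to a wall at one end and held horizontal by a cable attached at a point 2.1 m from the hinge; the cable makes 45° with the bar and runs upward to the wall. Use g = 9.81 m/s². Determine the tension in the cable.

T ≈ 257 N

Take torques about the hinge: T sin 45° · 2.1 = 20.5×9.81×1.9 = 382.1 N·m.
So T = 382.1 / (0.7071 × 2.1) = 257.32 N.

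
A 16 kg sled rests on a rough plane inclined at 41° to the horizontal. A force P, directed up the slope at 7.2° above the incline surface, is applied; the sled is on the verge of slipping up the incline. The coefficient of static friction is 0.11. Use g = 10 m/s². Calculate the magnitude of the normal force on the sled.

On the verge of sliding up the incline, friction equals μN and acts down the slope.
Perpendicular: N + P sin 7.2° = W cos 41° = 120.8 N.
Along incline: P cos 7.2° = W sin 41° + μN  with W sin 41° = 105 N.
Solving the pair for P and N: P = 117.6 N, N = 106 N (and f = μN = 11.66 N).

N ≈ 106 N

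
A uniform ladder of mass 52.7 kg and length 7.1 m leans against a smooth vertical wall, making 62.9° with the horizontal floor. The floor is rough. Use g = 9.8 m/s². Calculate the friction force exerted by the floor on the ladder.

Torques about the foot: N_wall · 7.1 sin 62.9° = 52.7×9.8×3.55 cos 62.9° → N_wall = 132.14 N.
ΣF_x = 0: f_floor = N_wall = 132.14 N.

f ≈ 132 N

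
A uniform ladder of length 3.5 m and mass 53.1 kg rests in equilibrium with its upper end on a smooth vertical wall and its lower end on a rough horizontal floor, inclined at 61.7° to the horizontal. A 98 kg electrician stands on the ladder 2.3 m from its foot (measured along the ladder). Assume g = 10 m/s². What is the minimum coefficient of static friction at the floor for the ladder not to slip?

ΣF_y = 0: N_floor = 53.1×10 + 98×10 = 1511 N.
Torques about the foot: N_wall · 3.5 sin 61.7° = 53.1×10×1.75 cos 61.7° + 98×10×2.3 cos 61.7° → N_wall = 489.72 N.
ΣF_x = 0: f_floor = N_wall = 489.72 N.
μ_min = f_floor / N_floor = 489.72 / 1511 = 0.3241.

μ_min ≈ 0.324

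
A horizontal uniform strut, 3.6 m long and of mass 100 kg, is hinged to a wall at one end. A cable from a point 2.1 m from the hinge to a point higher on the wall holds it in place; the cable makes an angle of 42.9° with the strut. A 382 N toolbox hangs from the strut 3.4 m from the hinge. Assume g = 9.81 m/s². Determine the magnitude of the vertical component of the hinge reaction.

Take torques about the hinge: T sin 42.9° · 2.1 = 100×9.81×1.8 + 382×3.4 = 3064.6 N·m.
So T = 3064.6 / (0.6807 × 2.1) = 2143.8 N.
ΣF_y = 0: H_y = (100×9.81 + 382) − T sin 42.9° = 1363 − 1459.3 = -96.333 N.

|H_y| ≈ 96.3 N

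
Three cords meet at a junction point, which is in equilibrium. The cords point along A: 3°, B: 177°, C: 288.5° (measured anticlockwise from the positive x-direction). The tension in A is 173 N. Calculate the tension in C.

T_C ≈ 19.4 N

Resolve: ΣF_x = 173 cos 3° + T_B cos 177° + T_C cos 288.5° = 0.
        ΣF_y = 173 sin 3° + T_B sin 177° + T_C sin 288.5° = 0.
The known terms sum to (172.8, 9.054) N, so -0.9986 T_B + 0.3173 T_C = -172.8 and 0.0523 T_B − 0.9483 T_C = -9.054.
Solving simultaneously: T_B = 179.2 N, T_C = 19.44 N.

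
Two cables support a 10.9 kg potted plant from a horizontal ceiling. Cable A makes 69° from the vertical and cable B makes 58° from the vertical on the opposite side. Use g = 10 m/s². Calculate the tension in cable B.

T_B ≈ 127 N

Angles from the horizontal: cable A is 90° − 69° = 21°, cable B is 90° − 58° = 32°.
Weight W = 10.9 × 10 = 109 N acts straight down.
Horizontal: T_A cos 21° = T_B cos 32°  →  T_A = 0.9084 T_B.
Vertical: T_A sin 21° + T_B sin 32° = 109.
Substituting the horizontal relation into the vertical equation gives 0.8555 T_B = 109, so T_B = 127.4 N.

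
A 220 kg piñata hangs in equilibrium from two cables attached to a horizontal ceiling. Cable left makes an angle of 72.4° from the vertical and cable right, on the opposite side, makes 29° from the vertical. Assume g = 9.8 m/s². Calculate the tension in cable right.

T_right ≈ 2100 N

Angles from the horizontal: cable left is 90° − 72.4° = 17.6°, cable right is 90° − 29° = 61°.
Weight W = 220 × 9.8 = 2156 N acts straight down.
Horizontal: T_left cos 17.6° = T_right cos 61°  →  T_left = 0.5086 T_right.
Vertical: T_left sin 17.6° + T_right sin 61° = 2156.
Substituting the horizontal relation into the vertical equation gives 1.028 T_right = 2156, so T_right = 2096 N.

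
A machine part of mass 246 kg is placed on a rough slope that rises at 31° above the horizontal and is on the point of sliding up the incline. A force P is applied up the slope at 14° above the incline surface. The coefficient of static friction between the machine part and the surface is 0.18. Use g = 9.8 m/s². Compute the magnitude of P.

On the verge of sliding up the incline, friction equals μN and acts down the slope.
Perpendicular: N + P sin 14° = W cos 31° = 2066 N.
Along incline: P cos 14° = W sin 31° + μN  with W sin 31° = 1242 N.
Solving the pair for P and N: P = 1592 N, N = 1681 N (and f = μN = 302.7 N).

P ≈ 1590 N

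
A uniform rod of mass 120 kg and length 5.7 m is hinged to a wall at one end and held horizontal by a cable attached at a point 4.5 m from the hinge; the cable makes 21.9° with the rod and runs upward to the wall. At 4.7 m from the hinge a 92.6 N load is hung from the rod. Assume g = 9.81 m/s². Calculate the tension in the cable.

Take torques about the hinge: T sin 21.9° · 4.5 = 120×9.81×2.85 + 92.6×4.7 = 3790.2 N·m.
So T = 3790.2 / (0.3730 × 4.5) = 2258.2 N.

T ≈ 2260 N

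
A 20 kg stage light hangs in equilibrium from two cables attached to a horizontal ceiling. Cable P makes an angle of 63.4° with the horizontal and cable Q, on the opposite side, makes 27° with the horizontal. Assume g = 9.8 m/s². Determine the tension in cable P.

T_P ≈ 175 N

Weight W = 20 × 9.8 = 196 N acts straight down.
Horizontal: T_P cos 63.4° = T_Q cos 27°  →  T_Q = 0.5025 T_P.
Vertical: T_P sin 63.4° + T_Q sin 27° = 196.
Substituting the horizontal relation into the vertical equation gives 1.122 T_P = 196, so T_P = 174.6 N.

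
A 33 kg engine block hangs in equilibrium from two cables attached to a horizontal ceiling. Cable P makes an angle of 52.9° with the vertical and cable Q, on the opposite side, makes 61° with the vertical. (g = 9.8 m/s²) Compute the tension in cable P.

T_P ≈ 309 N

Angles from the horizontal: cable P is 90° − 52.9° = 37.1°, cable Q is 90° − 61° = 29°.
Weight W = 33 × 9.8 = 323.4 N acts straight down.
Horizontal: T_P cos 37.1° = T_Q cos 29°  →  T_Q = 0.9119 T_P.
Vertical: T_P sin 37.1° + T_Q sin 29° = 323.4.
Substituting the horizontal relation into the vertical equation gives 1.045 T_P = 323.4, so T_P = 309.4 N.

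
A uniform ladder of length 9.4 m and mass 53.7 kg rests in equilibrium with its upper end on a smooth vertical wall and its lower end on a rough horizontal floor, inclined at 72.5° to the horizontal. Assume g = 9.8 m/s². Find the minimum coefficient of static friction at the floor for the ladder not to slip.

ΣF_y = 0: N_floor = 53.7×9.8 = 526.26 N.
Torques about the foot: N_wall · 9.4 sin 72.5° = 53.7×9.8×4.7 cos 72.5° → N_wall = 82.965 N.
ΣF_x = 0: f_floor = N_wall = 82.965 N.
μ_min = f_floor / N_floor = 82.965 / 526.26 = 0.1576.

μ_min ≈ 0.158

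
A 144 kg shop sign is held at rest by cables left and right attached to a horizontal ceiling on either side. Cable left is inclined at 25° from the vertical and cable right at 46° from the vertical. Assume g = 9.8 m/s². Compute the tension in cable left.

T_left ≈ 1070 N

Angles from the horizontal: cable left is 90° − 25° = 65°, cable right is 90° − 46° = 44°.
Weight W = 144 × 9.8 = 1411 N acts straight down.
Horizontal: T_left cos 65° = T_right cos 44°  →  T_right = 0.5875 T_left.
Vertical: T_left sin 65° + T_right sin 44° = 1411.
Substituting the horizontal relation into the vertical equation gives 1.314 T_left = 1411, so T_left = 1074 N.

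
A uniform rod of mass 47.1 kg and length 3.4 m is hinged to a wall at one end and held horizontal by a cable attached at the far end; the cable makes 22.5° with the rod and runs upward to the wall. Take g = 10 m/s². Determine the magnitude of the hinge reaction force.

|H| ≈ 615 N

Take torques about the hinge: T sin 22.5° · 3.4 = 47.1×10×1.7 = 800.7 N·m.
So T = 800.7 / (0.3827 × 3.4) = 615.39 N.
ΣF_x = 0: H_x = T cos 22.5° = 568.55 N.
ΣF_y = 0: H_y = (47.1×10) − T sin 22.5° = 471 − 235.5 = 235.5 N.
|H| = √(H_x² + H_y²) = √((568.55)² + (235.5)²) = 615.39 N.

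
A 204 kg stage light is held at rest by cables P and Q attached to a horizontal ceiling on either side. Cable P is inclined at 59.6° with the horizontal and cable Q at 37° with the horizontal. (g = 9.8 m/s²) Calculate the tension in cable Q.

T_Q ≈ 1020 N

Weight W = 204 × 9.8 = 1999 N acts straight down.
Horizontal: T_P cos 59.6° = T_Q cos 37°  →  T_P = 1.578 T_Q.
Vertical: T_P sin 59.6° + T_Q sin 37° = 1999.
Substituting the horizontal relation into the vertical equation gives 1.963 T_Q = 1999, so T_Q = 1018 N.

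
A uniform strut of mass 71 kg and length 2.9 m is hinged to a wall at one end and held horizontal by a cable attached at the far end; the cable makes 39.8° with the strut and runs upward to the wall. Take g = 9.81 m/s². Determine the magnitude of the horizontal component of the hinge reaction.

H_x ≈ 418 N

Take torques about the hinge: T sin 39.8° · 2.9 = 71×9.81×1.45 = 1009.9 N·m.
So T = 1009.9 / (0.6401 × 2.9) = 544.06 N.
ΣF_x = 0: H_x = T cos 39.8° = 417.99 N.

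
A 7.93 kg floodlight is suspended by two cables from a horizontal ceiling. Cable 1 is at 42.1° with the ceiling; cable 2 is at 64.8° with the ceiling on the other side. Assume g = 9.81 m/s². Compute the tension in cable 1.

T_1 ≈ 34.6 N

Weight W = 7.93 × 9.81 = 77.79 N acts straight down.
Horizontal: T_1 cos 42.1° = T_2 cos 64.8°  →  T_2 = 1.743 T_1.
Vertical: T_1 sin 42.1° + T_2 sin 64.8° = 77.79.
Substituting the horizontal relation into the vertical equation gives 2.247 T_1 = 77.79, so T_1 = 34.62 N.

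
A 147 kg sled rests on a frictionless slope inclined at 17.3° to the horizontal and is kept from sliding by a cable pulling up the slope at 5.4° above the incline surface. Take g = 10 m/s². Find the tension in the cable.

Take axes along and perpendicular to the incline. Weight components: W sin 17.3° = 437.1 N down-slope, W cos 17.3° = 1403 N into the surface.
Along incline: T cos 5.4° = W sin 17.3° → T = 439.1 N.
Perpendicular: N = W cos 17.3° − T sin 5.4° = 1362 N.

T ≈ 439 N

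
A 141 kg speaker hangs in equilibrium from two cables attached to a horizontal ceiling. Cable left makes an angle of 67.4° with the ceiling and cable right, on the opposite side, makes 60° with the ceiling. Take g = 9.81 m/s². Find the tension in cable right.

Weight W = 141 × 9.81 = 1383 N acts straight down.
Horizontal: T_left cos 67.4° = T_right cos 60°  →  T_left = 1.301 T_right.
Vertical: T_left sin 67.4° + T_right sin 60° = 1383.
Substituting the horizontal relation into the vertical equation gives 2.067 T_right = 1383, so T_right = 669.1 N.

T_right ≈ 669 N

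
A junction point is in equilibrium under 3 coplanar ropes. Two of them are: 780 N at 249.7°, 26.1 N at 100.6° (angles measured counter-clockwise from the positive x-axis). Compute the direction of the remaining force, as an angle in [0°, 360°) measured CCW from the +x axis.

θ ≈ 68.7°

Sum the known components: ΣF_x = -275.4 N, ΣF_y = -705.9 N.
For equilibrium the remaining force must supply (−ΣF_x, −ΣF_y) = (275.4, 705.9) N.
Magnitude = √((275.4)² + (705.9)²) = 757.7 N; direction = atan2(705.9, 275.4) = 68.7°.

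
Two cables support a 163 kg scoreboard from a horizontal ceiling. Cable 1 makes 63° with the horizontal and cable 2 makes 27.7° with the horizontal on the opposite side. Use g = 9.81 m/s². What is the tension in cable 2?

T_2 ≈ 726 N

Weight W = 163 × 9.81 = 1599 N acts straight down.
Horizontal: T_1 cos 63° = T_2 cos 27.7°  →  T_1 = 1.95 T_2.
Vertical: T_1 sin 63° + T_2 sin 27.7° = 1599.
Substituting the horizontal relation into the vertical equation gives 2.203 T_2 = 1599, so T_2 = 726 N.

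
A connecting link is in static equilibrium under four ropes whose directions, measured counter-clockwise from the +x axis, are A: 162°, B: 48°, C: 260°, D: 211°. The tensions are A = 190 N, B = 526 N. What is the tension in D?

Resolve: ΣF_x = 190 cos 162° + 526 cos 48° + T_C cos 260° + T_D cos 211° = 0.
        ΣF_y = 190 sin 162° + 526 sin 48° + T_C sin 260° + T_D sin 211° = 0.
The known terms sum to (171.3, 449.6) N, so -0.1736 T_C − 0.8572 T_D = -171.3 and -0.9848 T_C − 0.5150 T_D = -449.6.
Solving simultaneously: T_C = 393.8 N, T_D = 120 N.

T_D ≈ 120 N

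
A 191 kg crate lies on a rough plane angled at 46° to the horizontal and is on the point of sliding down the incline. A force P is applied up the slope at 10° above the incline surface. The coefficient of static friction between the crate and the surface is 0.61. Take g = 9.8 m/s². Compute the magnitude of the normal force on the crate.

N ≈ 1190 N

On the verge of sliding down the incline, friction equals μN and acts up the slope.
Perpendicular: N + P sin 10° = W cos 46° = 1300 N.
Along incline: P cos 10° + μN = W sin 46° with W sin 46° = 1346 N.
Solving the pair for P and N: P = 629.6 N, N = 1191 N (and f = μN = 726.5 N).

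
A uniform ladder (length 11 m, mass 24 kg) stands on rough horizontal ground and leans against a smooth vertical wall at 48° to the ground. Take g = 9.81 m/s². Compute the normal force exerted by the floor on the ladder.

N_floor ≈ 235 N

ΣF_y = 0: N_floor = 24×9.81 = 235.44 N.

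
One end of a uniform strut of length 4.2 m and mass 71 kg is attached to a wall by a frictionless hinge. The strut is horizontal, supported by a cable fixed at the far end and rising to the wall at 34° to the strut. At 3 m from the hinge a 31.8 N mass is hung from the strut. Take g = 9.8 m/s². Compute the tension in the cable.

Take torques about the hinge: T sin 34° · 4.2 = 71×9.8×2.1 + 31.8×3 = 1556.6 N·m.
So T = 1556.6 / (0.5592 × 4.2) = 662.77 N.

T ≈ 663 N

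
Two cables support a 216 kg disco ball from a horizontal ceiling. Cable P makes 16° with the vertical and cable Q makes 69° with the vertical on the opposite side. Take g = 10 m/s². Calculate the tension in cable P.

Angles from the horizontal: cable P is 90° − 16° = 74°, cable Q is 90° − 69° = 21°.
Weight W = 216 × 10 = 2160 N acts straight down.
Horizontal: T_P cos 74° = T_Q cos 21°  →  T_Q = 0.2952 T_P.
Vertical: T_P sin 74° + T_Q sin 21° = 2160.
Substituting the horizontal relation into the vertical equation gives 1.067 T_P = 2160, so T_P = 2024 N.

T_P ≈ 2020 N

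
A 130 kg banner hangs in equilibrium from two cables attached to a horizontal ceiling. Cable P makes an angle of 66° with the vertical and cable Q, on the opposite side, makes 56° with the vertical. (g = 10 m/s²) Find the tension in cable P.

Angles from the horizontal: cable P is 90° − 66° = 24°, cable Q is 90° − 56° = 34°.
Weight W = 130 × 10 = 1300 N acts straight down.
Horizontal: T_P cos 24° = T_Q cos 34°  →  T_Q = 1.102 T_P.
Vertical: T_P sin 24° + T_Q sin 34° = 1300.
Substituting the horizontal relation into the vertical equation gives 1.023 T_P = 1300, so T_P = 1271 N.

T_P ≈ 1270 N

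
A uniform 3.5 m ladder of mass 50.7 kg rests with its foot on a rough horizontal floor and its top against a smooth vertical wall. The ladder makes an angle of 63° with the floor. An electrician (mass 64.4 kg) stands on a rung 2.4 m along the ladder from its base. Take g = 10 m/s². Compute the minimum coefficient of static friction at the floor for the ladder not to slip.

ΣF_y = 0: N_floor = 50.7×10 + 64.4×10 = 1151 N.
Torques about the foot: N_wall · 3.5 sin 63° = 50.7×10×1.75 cos 63° + 64.4×10×2.4 cos 63° → N_wall = 354.17 N.
ΣF_x = 0: f_floor = N_wall = 354.17 N.
μ_min = f_floor / N_floor = 354.17 / 1151 = 0.3077.

μ_min ≈ 0.308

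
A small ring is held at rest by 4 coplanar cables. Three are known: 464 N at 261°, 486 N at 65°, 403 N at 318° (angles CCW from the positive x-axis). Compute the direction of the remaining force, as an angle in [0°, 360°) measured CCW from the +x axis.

θ ≈ 146°

Sum the known components: ΣF_x = 432.3 N, ΣF_y = -287.5 N.
For equilibrium the remaining force must supply (−ΣF_x, −ΣF_y) = (-432.3, 287.5) N.
Magnitude = √((-432.3)² + (287.5)²) = 519.2 N; direction = atan2(287.5, -432.3) = 146.4°.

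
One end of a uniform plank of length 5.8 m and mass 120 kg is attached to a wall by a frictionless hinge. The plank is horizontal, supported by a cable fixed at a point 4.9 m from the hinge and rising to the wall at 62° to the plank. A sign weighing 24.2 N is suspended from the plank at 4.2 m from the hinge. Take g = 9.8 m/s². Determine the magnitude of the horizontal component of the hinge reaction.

H_x ≈ 381 N

Take torques about the hinge: T sin 62° · 4.9 = 120×9.8×2.9 + 24.2×4.2 = 3512 N·m.
So T = 3512 / (0.8829 × 4.9) = 811.76 N.
ΣF_x = 0: H_x = T cos 62° = 381.1 N.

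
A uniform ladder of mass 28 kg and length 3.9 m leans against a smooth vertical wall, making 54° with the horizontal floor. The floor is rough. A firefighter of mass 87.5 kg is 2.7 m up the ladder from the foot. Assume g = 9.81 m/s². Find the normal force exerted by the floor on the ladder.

N_floor ≈ 1130 N

ΣF_y = 0: N_floor = 28×9.81 + 87.5×9.81 = 1133.1 N.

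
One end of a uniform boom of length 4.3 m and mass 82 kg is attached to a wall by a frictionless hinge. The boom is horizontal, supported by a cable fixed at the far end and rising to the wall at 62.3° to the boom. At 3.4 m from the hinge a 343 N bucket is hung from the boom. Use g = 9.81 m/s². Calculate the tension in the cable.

T ≈ 761 N

Take torques about the hinge: T sin 62.3° · 4.3 = 82×9.81×2.15 + 343×3.4 = 2895.7 N·m.
So T = 2895.7 / (0.8854 × 4.3) = 760.59 N.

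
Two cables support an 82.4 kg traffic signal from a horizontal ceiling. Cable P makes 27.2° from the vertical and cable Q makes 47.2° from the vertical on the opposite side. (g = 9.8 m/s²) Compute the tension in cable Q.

T_Q ≈ 383 N

Angles from the horizontal: cable P is 90° − 27.2° = 62.8°, cable Q is 90° − 47.2° = 42.8°.
Weight W = 82.4 × 9.8 = 807.5 N acts straight down.
Horizontal: T_P cos 62.8° = T_Q cos 42.8°  →  T_P = 1.605 T_Q.
Vertical: T_P sin 62.8° + T_Q sin 42.8° = 807.5.
Substituting the horizontal relation into the vertical equation gives 2.107 T_Q = 807.5, so T_Q = 383.2 N.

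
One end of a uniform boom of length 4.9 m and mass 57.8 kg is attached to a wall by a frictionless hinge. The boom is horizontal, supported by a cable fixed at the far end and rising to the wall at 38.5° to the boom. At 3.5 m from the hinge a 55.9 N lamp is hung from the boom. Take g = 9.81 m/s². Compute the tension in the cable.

T ≈ 520 N

Take torques about the hinge: T sin 38.5° · 4.9 = 57.8×9.81×2.45 + 55.9×3.5 = 1584.8 N·m.
So T = 1584.8 / (0.6225 × 4.9) = 519.57 N.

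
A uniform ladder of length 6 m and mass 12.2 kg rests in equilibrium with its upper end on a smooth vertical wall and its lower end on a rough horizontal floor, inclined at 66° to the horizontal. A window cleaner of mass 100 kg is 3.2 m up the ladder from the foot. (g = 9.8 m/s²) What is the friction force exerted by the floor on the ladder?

Torques about the foot: N_wall · 6 sin 66° = 12.2×9.8×3 cos 66° + 100×9.8×3.2 cos 66° → N_wall = 259.32 N.
ΣF_x = 0: f_floor = N_wall = 259.32 N.

f ≈ 259 N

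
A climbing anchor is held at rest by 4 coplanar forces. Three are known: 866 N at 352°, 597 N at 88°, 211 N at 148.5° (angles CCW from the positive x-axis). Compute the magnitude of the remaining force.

F ≈ 912 N

Sum the known components: ΣF_x = 698.5 N, ΣF_y = 586.4 N.
For equilibrium the remaining force must supply (−ΣF_x, −ΣF_y) = (-698.5, -586.4) N.
Magnitude = √((-698.5)² + (-586.4)²) = 912 N; direction = atan2(-586.4, -698.5) = 220.0°.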